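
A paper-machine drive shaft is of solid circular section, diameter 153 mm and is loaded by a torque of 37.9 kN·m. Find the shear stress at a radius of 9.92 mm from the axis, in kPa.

J = πd⁴/32 = π(0.153)⁴/32 = 5.380×10^-5 m⁴.
Shear stress varies linearly with radius: τ = T·r/J = 37900 × 0.00992 / 5.380×10^-5 = 6.989×10^6 Pa.

6990 kPa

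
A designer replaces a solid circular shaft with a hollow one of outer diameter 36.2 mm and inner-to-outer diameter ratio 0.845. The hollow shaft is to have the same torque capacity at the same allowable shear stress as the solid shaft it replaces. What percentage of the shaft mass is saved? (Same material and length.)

54.0 %

Equal τ_max and T ⇒ the solid shaft needs d_s³ = d_o³(1−k⁴), so d_s = 36.2·(1−0.845⁴)^(1/3) = 28.54 mm.
Area ratio A_h/A_s = d_o²(1−k²)/d_s² = (1−k²)/(1−k⁴)^(2/3) = 0.4600.
Mass saving = 1 − 0.4600 = 54.0 %.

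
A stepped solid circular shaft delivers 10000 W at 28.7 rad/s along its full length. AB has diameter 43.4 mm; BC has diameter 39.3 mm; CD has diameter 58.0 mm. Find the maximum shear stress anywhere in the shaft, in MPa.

ω = 28.7 rad/s, so T = P/ω = 10000 / 28.70 = 348.4 N·m.
Under the same torque, τ_max = 16T/(πd³) is largest where d is smallest — segment BC (d = 39.3 mm).
τ_max = 16·348.4/(π·(0.0393)³) = 2.924×10^7 Pa.

29.2 MPa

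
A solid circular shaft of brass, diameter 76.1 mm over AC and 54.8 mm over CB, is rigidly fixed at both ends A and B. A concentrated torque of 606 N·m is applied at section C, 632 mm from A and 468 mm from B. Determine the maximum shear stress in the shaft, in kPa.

Compatibility: T_A·a/J_AC = T_B·b/J_CB with T_A + T_B = T₀.
J_AC = 3.29×10^-6 m⁴, J_CB = 8.85×10^-7 m⁴, so T_A = T₀·(J_AC/a)/((J_AC/a)+(J_CB/b)) = 444.6 N·m, T_B = 161.4 N·m.
τ in each portion: τ_AC = 5.14×10^6 Pa, τ_CB = 5.00×10^6 Pa; maximum is in AC.
τ_max = T_AC·r/J = 444.6·0.0381/3.29×10^-6 = 5.138×10^6 Pa.

5140 kPa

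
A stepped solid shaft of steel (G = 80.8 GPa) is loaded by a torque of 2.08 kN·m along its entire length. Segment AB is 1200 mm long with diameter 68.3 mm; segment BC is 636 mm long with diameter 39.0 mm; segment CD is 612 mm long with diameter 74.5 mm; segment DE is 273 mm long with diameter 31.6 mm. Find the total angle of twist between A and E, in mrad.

J_AB = π(0.0683)⁴/32 = 2.14×10^-6 m⁴; J_BC = π(0.0390)⁴/32 = 2.27×10^-7 m⁴; J_CD = π(0.0745)⁴/32 = 3.02×10^-6 m⁴; J_DE = π(0.0316)⁴/32 = 9.79×10^-8 m⁴.
θ = (T/G)·Σ L_i/J_i = (2080/80.8×10⁹)·(1.20/2.14×10^-6 + 0.636/2.27×10^-7 + 0.612/3.02×10^-6 + 0.273/9.79×10^-8) = 0.1635 rad.

164 mrad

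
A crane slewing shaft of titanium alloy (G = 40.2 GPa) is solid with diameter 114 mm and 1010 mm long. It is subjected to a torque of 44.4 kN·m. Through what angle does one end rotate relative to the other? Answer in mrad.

67.3 mrad

J = πd⁴/32 = π(0.114)⁴/32 = 1.658×10^-5 m⁴.
θ = T·L/(G·J) = 44400 × 1.01 / (40.2×10⁹ × 1.658×10^-5) = 0.06728 rad.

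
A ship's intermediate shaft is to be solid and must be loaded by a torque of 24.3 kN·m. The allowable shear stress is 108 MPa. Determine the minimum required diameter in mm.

For a solid shaft τ_max = 16T/(πd³), so d = (16T/(π τ_allow))^(1/3) = (16·24300/(π·1.08×10^8))^(1/3) = 0.1046 m.

105 mm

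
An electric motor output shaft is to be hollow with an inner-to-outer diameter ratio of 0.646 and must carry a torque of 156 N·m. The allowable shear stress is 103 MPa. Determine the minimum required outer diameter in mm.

For a hollow shaft with d_i/d_o = 0.646: τ_max = 16T/(π d_o³ (1−k⁴)), so d_o = [16T/(π τ_allow (1−k⁴))]^(1/3) = [16·156.0/(π·1.03×10^8·0.8258)]^(1/3) = 0.02106 m.

21.1 mm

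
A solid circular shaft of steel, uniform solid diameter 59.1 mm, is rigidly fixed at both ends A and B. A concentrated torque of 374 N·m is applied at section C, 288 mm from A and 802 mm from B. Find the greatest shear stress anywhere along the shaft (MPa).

With uniform GJ and both ends fixed, compatibility θ_AC = θ_CB gives T_A·a = T_B·b, together with T_A + T_B = T₀.
T_A = T₀·b/(a+b) = 374.0·802/1090 = 275.2 N·m; T_B = 98.82 N·m.
τ in each portion: τ_AC = 6.79×10^6 Pa, τ_CB = 2.44×10^6 Pa; maximum is in AC.
τ_max = T_AC·r/J = 275.2·0.0295/1.20×10^-6 = 6.789×10^6 Pa.

6.79 MPa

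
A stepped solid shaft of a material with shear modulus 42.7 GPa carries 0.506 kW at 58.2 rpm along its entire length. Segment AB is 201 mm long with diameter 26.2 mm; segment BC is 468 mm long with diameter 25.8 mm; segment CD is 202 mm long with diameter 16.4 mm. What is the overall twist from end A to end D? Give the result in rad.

ω = 2π·58.2/60 = 6.095 rad/s, so T = P/ω = 0.506×10³ / 6.095 = 83.02 N·m.
J_AB = π(0.0262)⁴/32 = 4.63×10^-8 m⁴; J_BC = π(0.0258)⁴/32 = 4.35×10^-8 m⁴; J_CD = π(0.0164)⁴/32 = 7.10×10^-9 m⁴.
θ = (T/G)·Σ L_i/J_i = (83.02/42.7×10⁹)·(0.201/4.63×10^-8 + 0.468/4.35×10^-8 + 0.202/7.10×10^-9) = 0.08467 rad.

0.0847 rad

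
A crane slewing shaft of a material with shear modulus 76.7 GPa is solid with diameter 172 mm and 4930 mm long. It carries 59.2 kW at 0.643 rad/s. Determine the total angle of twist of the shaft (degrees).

3.95°

ω = 0.643 rad/s, so T = P/ω = 59.2×10³ / 0.6430 = 92070 N·m.
J = πd⁴/32 = π(0.172)⁴/32 = 8.592×10^-5 m⁴.
θ = T·L/(G·J) = 92070 × 4.93 / (76.7×10⁹ × 8.592×10^-5) = 0.06887 rad.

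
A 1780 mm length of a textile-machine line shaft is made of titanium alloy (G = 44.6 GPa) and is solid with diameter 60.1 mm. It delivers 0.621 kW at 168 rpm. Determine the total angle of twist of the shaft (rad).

0.00110 rad

ω = 2π·168/60 = 17.59 rad/s, so T = P/ω = 0.621×10³ / 17.59 = 35.30 N·m.
J = πd⁴/32 = π(0.0601)⁴/32 = 1.281×10^-6 m⁴.
θ = T·L/(G·J) = 35.30 × 1.78 / (44.6×10⁹ × 1.281×10^-6) = 1.100×10^-3 rad.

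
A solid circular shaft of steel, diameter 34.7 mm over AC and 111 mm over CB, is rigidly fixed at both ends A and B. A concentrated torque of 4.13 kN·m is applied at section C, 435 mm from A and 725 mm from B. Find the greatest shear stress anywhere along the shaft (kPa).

15100 kPa

Compatibility: T_A·a/J_AC = T_B·b/J_CB with T_A + T_B = T₀.
J_AC = 1.42×10^-7 m⁴, J_CB = 1.49×10^-5 m⁴, so T_A = T₀·(J_AC/a)/((J_AC/a)+(J_CB/b)) = 64.71 N·m, T_B = 4065 N·m.
τ in each portion: τ_AC = 7.89×10^6 Pa, τ_CB = 1.51×10^7 Pa; maximum is in CB.
τ_max = T_CB·r/J = 4065·0.0555/1.49×10^-5 = 1.514×10^7 Pa.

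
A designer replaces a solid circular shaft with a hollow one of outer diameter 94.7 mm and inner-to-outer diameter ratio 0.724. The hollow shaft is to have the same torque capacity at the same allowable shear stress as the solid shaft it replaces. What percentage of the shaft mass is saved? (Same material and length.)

41.1 %

Equal τ_max and T ⇒ the solid shaft needs d_s³ = d_o³(1−k⁴), so d_s = 94.7·(1−0.724⁴)^(1/3) = 85.08 mm.
Area ratio A_h/A_s = d_o²(1−k²)/d_s² = (1−k²)/(1−k⁴)^(2/3) = 0.5895.
Mass saving = 1 − 0.5895 = 41.1 %.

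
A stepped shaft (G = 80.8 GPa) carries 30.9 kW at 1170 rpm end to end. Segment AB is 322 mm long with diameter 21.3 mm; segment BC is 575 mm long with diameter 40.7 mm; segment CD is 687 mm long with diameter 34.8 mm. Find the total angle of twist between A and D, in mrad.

ω = 2π·1170/60 = 122.5 rad/s, so T = P/ω = 30.9×10³ / 122.5 = 252.2 N·m.
J_AB = π(0.0213)⁴/32 = 2.02×10^-8 m⁴; J_BC = π(0.0407)⁴/32 = 2.69×10^-7 m⁴; J_CD = π(0.0348)⁴/32 = 1.44×10^-7 m⁴.
θ = (T/G)·Σ L_i/J_i = (252.2/80.8×10⁹)·(0.322/2.02×10^-8 + 0.575/2.69×10^-7 + 0.687/1.44×10^-7) = 0.07129 rad.

71.3 mrad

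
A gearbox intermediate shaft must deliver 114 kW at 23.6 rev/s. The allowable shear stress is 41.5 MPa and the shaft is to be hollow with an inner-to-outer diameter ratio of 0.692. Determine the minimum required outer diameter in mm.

ω = 2π·23.6 = 148.3 rad/s, so T = P/ω = 114×10³ / 148.3 = 768.8 N·m.
For a hollow shaft with d_i/d_o = 0.692: τ_max = 16T/(π d_o³ (1−k⁴)), so d_o = [16T/(π τ_allow (1−k⁴))]^(1/3) = [16·768.8/(π·4.15×10^7·0.7707)]^(1/3) = 0.04965 m.

49.7 mm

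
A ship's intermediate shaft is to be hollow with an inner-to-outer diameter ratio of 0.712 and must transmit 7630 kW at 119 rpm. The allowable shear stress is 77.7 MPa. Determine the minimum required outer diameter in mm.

378 mm

ω = 2π·119/60 = 12.46 rad/s, so T = P/ω = 7630×10³ / 12.46 = 612300 N·m.
For a hollow shaft with d_i/d_o = 0.712: τ_max = 16T/(π d_o³ (1−k⁴)), so d_o = [16T/(π τ_allow (1−k⁴))]^(1/3) = [16·612300/(π·7.77×10^7·0.7430)]^(1/3) = 0.3780 m.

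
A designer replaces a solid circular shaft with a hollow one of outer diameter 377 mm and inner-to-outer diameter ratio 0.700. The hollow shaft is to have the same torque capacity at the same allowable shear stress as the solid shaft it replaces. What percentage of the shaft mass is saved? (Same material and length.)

Equal τ_max and T ⇒ the solid shaft needs d_s³ = d_o³(1−k⁴), so d_s = 377·(1−0.700⁴)^(1/3) = 344.0 mm.
Area ratio A_h/A_s = d_o²(1−k²)/d_s² = (1−k²)/(1−k⁴)^(2/3) = 0.6124.
Mass saving = 1 − 0.6124 = 38.8 %.

38.8 %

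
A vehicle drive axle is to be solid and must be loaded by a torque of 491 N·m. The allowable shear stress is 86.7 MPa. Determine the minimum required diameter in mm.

30.7 mm

For a solid shaft τ_max = 16T/(πd³), so d = (16T/(π τ_allow))^(1/3) = (16·491.0/(π·8.67×10^7))^(1/3) = 0.03067 m.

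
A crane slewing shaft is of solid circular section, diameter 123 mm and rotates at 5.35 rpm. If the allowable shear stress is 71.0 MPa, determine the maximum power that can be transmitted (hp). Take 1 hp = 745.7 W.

19.5 hp

J = πd⁴/32 = π(0.123)⁴/32 = 2.247×10^-5 m⁴.
T_max = τ_allow·J/r = 7.10×10^7 × 2.247×10^-5 / 0.0615 = 25940 N·m.
ω = 2π·5.35/60 = 0.5603 rad/s, so P_max = T_max·ω = 1.453×10^4 W.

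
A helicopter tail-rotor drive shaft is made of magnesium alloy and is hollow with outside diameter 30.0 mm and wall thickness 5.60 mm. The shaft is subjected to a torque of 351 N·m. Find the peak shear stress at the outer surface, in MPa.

78.3 MPa

J = π(d_o⁴ − d_i⁴)/32 = π(0.0300⁴ − 0.0188⁴)/32 = 6.726×10^-8 m⁴.
τ_max = T·r/J = 351.0 × 0.0150 / 6.726×10^-8 = 7.828×10^7 Pa.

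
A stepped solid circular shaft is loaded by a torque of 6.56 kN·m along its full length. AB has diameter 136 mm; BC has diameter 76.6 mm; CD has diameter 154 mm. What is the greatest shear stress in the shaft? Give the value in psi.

10800 psi

Under the same torque, τ_max = 16T/(πd³) is largest where d is smallest — segment BC (d = 76.6 mm).
τ_max = 16·6560/(π·(0.0766)³) = 7.433×10^7 Pa.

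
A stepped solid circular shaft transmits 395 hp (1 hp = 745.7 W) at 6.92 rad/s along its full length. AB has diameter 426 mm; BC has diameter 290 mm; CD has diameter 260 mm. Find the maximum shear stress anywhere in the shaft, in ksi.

1.79 ksi

ω = 6.92 rad/s, so T = P/ω = 395×745.7 / 6.920 = 42570 N·m.
Under the same torque, τ_max = 16T/(πd³) is largest where d is smallest — segment CD (d = 260 mm).
τ_max = 16·42570/(π·(0.260)³) = 1.233×10^7 Pa.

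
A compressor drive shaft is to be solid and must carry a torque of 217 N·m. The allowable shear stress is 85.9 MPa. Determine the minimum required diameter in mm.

23.4 mm

For a solid shaft τ_max = 16T/(πd³), so d = (16T/(π τ_allow))^(1/3) = (16·217.0/(π·8.59×10^7))^(1/3) = 0.02343 m.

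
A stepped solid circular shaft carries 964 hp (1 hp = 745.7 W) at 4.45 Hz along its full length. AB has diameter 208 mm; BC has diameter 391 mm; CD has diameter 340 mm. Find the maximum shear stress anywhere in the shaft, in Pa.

1.46e7 Pa

ω = 2π·4.45 = 27.96 rad/s, so T = P/ω = 964×745.7 / 27.96 = 25710 N·m.
Under the same torque, τ_max = 16T/(πd³) is largest where d is smallest — segment AB (d = 208 mm).
τ_max = 16·25710/(π·(0.208)³) = 1.455×10^7 Pa.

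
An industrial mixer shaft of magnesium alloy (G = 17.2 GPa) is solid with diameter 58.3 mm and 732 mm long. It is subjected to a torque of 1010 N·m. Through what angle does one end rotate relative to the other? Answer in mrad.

37.9 mrad

J = πd⁴/32 = π(0.0583)⁴/32 = 1.134×10^-6 m⁴.
θ = T·L/(G·J) = 1010 × 0.732 / (17.2×10⁹ × 1.134×10^-6) = 0.03790 rad.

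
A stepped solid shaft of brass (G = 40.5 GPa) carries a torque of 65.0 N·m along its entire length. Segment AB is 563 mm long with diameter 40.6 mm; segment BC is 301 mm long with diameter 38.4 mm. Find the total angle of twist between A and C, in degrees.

J_AB = π(0.0406)⁴/32 = 2.67×10^-7 m⁴; J_BC = π(0.0384)⁴/32 = 2.13×10^-7 m⁴.
θ = (T/G)·Σ L_i/J_i = (65.00/40.5×10⁹)·(0.563/2.67×10^-7 + 0.301/2.13×10^-7) = 5.650×10^-3 rad.

0.324°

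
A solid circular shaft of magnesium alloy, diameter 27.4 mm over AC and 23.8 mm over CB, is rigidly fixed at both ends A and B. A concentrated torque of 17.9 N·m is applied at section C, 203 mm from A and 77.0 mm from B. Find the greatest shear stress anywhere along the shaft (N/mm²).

4.06 N/mm²

Compatibility: T_A·a/J_AC = T_B·b/J_CB with T_A + T_B = T₀.
J_AC = 5.53×10^-8 m⁴, J_CB = 3.15×10^-8 m⁴, so T_A = T₀·(J_AC/a)/((J_AC/a)+(J_CB/b)) = 7.158 N·m, T_B = 10.74 N·m.
τ in each portion: τ_AC = 1.77×10^6 Pa, τ_CB = 4.06×10^6 Pa; maximum is in CB.
τ_max = T_CB·r/J = 10.74·0.0119/3.15×10^-8 = 4.058×10^6 Pa.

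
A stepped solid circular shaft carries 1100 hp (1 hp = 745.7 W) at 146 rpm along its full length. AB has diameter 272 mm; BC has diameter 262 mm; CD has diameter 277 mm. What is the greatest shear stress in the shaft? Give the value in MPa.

15.2 MPa

ω = 2π·146/60 = 15.29 rad/s, so T = P/ω = 1100×745.7 / 15.29 = 53650 N·m.
Under the same torque, τ_max = 16T/(πd³) is largest where d is smallest — segment BC (d = 262 mm).
τ_max = 16·53650/(π·(0.262)³) = 1.519×10^7 Pa.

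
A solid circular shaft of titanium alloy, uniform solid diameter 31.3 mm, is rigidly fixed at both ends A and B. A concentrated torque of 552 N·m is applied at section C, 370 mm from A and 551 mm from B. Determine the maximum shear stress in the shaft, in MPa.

With uniform GJ and both ends fixed, compatibility θ_AC = θ_CB gives T_A·a = T_B·b, together with T_A + T_B = T₀.
T_A = T₀·b/(a+b) = 552.0·551/921.0 = 330.2 N·m; T_B = 221.8 N·m.
τ in each portion: τ_AC = 5.48×10^7 Pa, τ_CB = 3.68×10^7 Pa; maximum is in AC.
τ_max = T_AC·r/J = 330.2·0.0157/9.42×10^-8 = 5.485×10^7 Pa.

54.8 MPa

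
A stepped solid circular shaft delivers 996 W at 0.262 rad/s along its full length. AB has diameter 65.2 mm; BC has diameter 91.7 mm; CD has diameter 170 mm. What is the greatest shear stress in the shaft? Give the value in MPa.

69.9 MPa

ω = 0.262 rad/s, so T = P/ω = 996 / 0.2620 = 3802 N·m.
Under the same torque, τ_max = 16T/(πd³) is largest where d is smallest — segment AB (d = 65.2 mm).
τ_max = 16·3802/(π·(0.0652)³) = 6.985×10^7 Pa.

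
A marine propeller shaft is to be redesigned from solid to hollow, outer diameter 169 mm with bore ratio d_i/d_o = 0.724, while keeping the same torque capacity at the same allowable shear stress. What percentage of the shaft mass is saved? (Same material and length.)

Equal τ_max and T ⇒ the solid shaft needs d_s³ = d_o³(1−k⁴), so d_s = 169·(1−0.724⁴)^(1/3) = 151.8 mm.
Area ratio A_h/A_s = d_o²(1−k²)/d_s² = (1−k²)/(1−k⁴)^(2/3) = 0.5895.
Mass saving = 1 − 0.5895 = 41.1 %.

41.1 %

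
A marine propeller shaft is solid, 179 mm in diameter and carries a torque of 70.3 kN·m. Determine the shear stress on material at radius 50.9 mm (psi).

J = πd⁴/32 = π(0.179)⁴/32 = 1.008×10^-4 m⁴.
Shear stress varies linearly with radius: τ = T·r/J = 70300 × 0.0509 / 1.008×10^-4 = 3.550×10^7 Pa.

5150 psi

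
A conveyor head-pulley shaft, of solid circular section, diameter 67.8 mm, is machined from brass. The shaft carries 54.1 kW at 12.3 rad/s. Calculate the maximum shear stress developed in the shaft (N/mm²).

71.9 N/mm²

ω = 12.3 rad/s, so T = P/ω = 54.1×10³ / 12.30 = 4398 N·m.
J = πd⁴/32 = π(0.0678)⁴/32 = 2.075×10^-6 m⁴.
τ_max = T·r/J = 4398 × 0.0339 / 2.075×10^-6 = 7.187×10^7 Pa.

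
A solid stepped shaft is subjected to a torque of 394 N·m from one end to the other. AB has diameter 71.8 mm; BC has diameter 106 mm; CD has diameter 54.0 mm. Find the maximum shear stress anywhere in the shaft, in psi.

1850 psi

Under the same torque, τ_max = 16T/(πd³) is largest where d is smallest — segment CD (d = 54.0 mm).
τ_max = 16·394.0/(π·(0.0540)³) = 1.274×10^7 Pa.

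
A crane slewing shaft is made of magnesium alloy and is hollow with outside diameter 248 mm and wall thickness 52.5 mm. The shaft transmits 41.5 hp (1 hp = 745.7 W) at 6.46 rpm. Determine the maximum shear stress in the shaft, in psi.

2490 psi

ω = 2π·6.46/60 = 0.6765 rad/s, so T = P/ω = 41.5×745.7 / 0.6765 = 45750 N·m.
J = π(d_o⁴ − d_i⁴)/32 = π(0.248⁴ − 0.143⁴)/32 = 3.303×10^-4 m⁴.
τ_max = T·r/J = 45750 × 0.124 / 3.303×10^-4 = 1.717×10^7 Pa.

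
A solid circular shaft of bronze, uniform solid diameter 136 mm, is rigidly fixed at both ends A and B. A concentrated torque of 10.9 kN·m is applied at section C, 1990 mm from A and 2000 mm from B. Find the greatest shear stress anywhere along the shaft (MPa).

With uniform GJ and both ends fixed, compatibility θ_AC = θ_CB gives T_A·a = T_B·b, together with T_A + T_B = T₀.
T_A = T₀·b/(a+b) = 10900·2000/3990 = 5464 N·m; T_B = 5436 N·m.
τ in each portion: τ_AC = 1.11×10^7 Pa, τ_CB = 1.10×10^7 Pa; maximum is in AC.
τ_max = T_AC·r/J = 5464·0.0680/3.36×10^-5 = 1.106×10^7 Pa.

11.1 MPa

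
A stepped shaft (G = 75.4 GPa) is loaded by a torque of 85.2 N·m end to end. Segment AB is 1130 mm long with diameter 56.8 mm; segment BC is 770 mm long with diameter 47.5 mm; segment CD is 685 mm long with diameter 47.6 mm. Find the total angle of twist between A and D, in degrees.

J_AB = π(0.0568)⁴/32 = 1.02×10^-6 m⁴; J_BC = π(0.0475)⁴/32 = 5.00×10^-7 m⁴; J_CD = π(0.0476)⁴/32 = 5.04×10^-7 m⁴.
θ = (T/G)·Σ L_i/J_i = (85.20/75.4×10⁹)·(1.13/1.02×10^-6 + 0.770/5.00×10^-7 + 0.685/5.04×10^-7) = 4.526×10^-3 rad.

0.259°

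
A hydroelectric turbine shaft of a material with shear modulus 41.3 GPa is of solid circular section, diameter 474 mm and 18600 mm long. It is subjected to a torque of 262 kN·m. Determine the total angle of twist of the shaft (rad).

J = πd⁴/32 = π(0.474)⁴/32 = 4.956×10^-3 m⁴.
θ = T·L/(G·J) = 262000 × 18.6 / (41.3×10⁹ × 4.956×10^-3) = 0.02381 rad.

0.0238 rad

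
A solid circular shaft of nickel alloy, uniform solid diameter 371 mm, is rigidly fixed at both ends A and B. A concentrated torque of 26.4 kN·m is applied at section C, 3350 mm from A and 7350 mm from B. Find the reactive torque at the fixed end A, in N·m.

18100 N·m

With uniform GJ and both ends fixed, compatibility θ_AC = θ_CB gives T_A·a = T_B·b, together with T_A + T_B = T₀.
T_A = T₀·b/(a+b) = 26400·7350/10700 = 18130 N·m; T_B = 8265 N·m.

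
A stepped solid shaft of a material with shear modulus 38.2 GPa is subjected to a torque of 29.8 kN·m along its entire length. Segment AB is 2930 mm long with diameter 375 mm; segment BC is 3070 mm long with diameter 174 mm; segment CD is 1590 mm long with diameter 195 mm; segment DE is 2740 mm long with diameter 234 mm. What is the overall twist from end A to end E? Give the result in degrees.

2.51°

J_AB = π(0.375)⁴/32 = 1.94×10^-3 m⁴; J_BC = π(0.174)⁴/32 = 9.00×10^-5 m⁴; J_CD = π(0.195)⁴/32 = 1.42×10^-4 m⁴; J_DE = π(0.234)⁴/32 = 2.94×10^-4 m⁴.
θ = (T/G)·Σ L_i/J_i = (29800/38.2×10⁹)·(2.93/1.94×10^-3 + 3.07/9.00×10^-5 + 1.59/1.42×10^-4 + 2.74/2.94×10^-4) = 0.04379 rad.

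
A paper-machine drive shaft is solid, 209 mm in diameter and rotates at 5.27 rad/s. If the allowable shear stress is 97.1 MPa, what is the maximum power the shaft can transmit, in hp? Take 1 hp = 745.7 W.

J = πd⁴/32 = π(0.209)⁴/32 = 1.873×10^-4 m⁴.
T_max = τ_allow·J/r = 9.71×10^7 × 1.873×10^-4 / 0.104 = 174100 N·m.
ω = 5.27 rad/s, so P_max = T_max·ω = 9.173×10^5 W.

1230 hp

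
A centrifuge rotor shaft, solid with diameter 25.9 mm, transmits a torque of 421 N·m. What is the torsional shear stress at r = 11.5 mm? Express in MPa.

J = πd⁴/32 = π(0.0259)⁴/32 = 4.418×10^-8 m⁴.
Shear stress varies linearly with radius: τ = T·r/J = 421.0 × 0.0115 / 4.418×10^-8 = 1.096×10^8 Pa.

110 MPa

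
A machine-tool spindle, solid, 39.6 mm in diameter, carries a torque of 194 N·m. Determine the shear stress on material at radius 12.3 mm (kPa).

J = πd⁴/32 = π(0.0396)⁴/32 = 2.414×10^-7 m⁴.
Shear stress varies linearly with radius: τ = T·r/J = 194.0 × 0.0123 / 2.414×10^-7 = 9.884×10^6 Pa.

9880 kPa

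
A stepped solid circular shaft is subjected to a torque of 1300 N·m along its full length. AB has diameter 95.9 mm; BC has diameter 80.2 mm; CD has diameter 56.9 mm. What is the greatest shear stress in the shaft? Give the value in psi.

5210 psi

Under the same torque, τ_max = 16T/(πd³) is largest where d is smallest — segment CD (d = 56.9 mm).
τ_max = 16·1300/(π·(0.0569)³) = 3.594×10^7 Pa.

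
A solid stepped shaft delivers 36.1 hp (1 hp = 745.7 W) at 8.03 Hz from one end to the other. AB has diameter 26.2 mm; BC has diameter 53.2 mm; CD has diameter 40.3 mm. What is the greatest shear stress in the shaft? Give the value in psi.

21900 psi

ω = 2π·8.03 = 50.45 rad/s, so T = P/ω = 36.1×745.7 / 50.45 = 533.6 N·m.
Under the same torque, τ_max = 16T/(πd³) is largest where d is smallest — segment AB (d = 26.2 mm).
τ_max = 16·533.6/(π·(0.0262)³) = 1.511×10^8 Pa.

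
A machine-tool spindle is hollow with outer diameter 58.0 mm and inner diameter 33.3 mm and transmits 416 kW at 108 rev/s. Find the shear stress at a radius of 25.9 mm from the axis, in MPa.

16.0 MPa

ω = 2π·108 = 678.6 rad/s, so T = P/ω = 416×10³ / 678.6 = 613.0 N·m.
J = π(d_o⁴ − d_i⁴)/32 = π(0.0580⁴ − 0.0333⁴)/32 = 9.903×10^-7 m⁴.
Shear stress varies linearly with radius: τ = T·r/J = 613.0 × 0.0259 / 9.903×10^-7 = 1.603×10^7 Pa.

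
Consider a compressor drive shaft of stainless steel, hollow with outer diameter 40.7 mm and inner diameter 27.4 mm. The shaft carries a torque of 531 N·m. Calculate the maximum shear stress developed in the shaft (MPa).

50.5 MPa

J = π(d_o⁴ − d_i⁴)/32 = π(0.0407⁴ − 0.0274⁴)/32 = 2.141×10^-7 m⁴.
τ_max = T·r/J = 531.0 × 0.0204 / 2.141×10^-7 = 5.048×10^7 Pa.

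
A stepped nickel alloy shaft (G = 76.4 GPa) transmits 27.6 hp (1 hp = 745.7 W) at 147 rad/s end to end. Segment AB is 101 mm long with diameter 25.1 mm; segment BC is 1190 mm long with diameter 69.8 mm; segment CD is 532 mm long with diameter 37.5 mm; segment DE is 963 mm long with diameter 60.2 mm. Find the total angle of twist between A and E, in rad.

ω = 147 rad/s, so T = P/ω = 27.6×745.7 / 147.0 = 140.0 N·m.
J_AB = π(0.0251)⁴/32 = 3.90×10^-8 m⁴; J_BC = π(0.0698)⁴/32 = 2.33×10^-6 m⁴; J_CD = π(0.0375)⁴/32 = 1.94×10^-7 m⁴; J_DE = π(0.0602)⁴/32 = 1.29×10^-6 m⁴.
θ = (T/G)·Σ L_i/J_i = (140.0/76.4×10⁹)·(0.101/3.90×10^-8 + 1.19/2.33×10^-6 + 0.532/1.94×10^-7 + 0.963/1.29×10^-6) = 0.01208 rad.

0.0121 rad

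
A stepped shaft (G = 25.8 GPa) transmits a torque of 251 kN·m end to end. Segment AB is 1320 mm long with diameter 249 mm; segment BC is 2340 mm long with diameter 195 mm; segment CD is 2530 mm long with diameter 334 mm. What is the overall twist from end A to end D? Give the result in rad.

J_AB = π(0.249)⁴/32 = 3.77×10^-4 m⁴; J_BC = π(0.195)⁴/32 = 1.42×10^-4 m⁴; J_CD = π(0.334)⁴/32 = 1.22×10^-3 m⁴.
θ = (T/G)·Σ L_i/J_i = (251000/25.8×10⁹)·(1.32/3.77×10^-4 + 2.34/1.42×10^-4 + 2.53/1.22×10^-3) = 0.2145 rad.

0.215 rad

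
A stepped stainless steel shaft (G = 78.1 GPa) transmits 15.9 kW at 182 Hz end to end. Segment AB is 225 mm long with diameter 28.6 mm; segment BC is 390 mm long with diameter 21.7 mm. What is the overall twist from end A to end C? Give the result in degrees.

0.218°

ω = 2π·182 = 1144 rad/s, so T = P/ω = 15.9×10³ / 1144 = 13.90 N·m.
J_AB = π(0.0286)⁴/32 = 6.57×10^-8 m⁴; J_BC = π(0.0217)⁴/32 = 2.18×10^-8 m⁴.
θ = (T/G)·Σ L_i/J_i = (13.90/78.1×10⁹)·(0.225/6.57×10^-8 + 0.390/2.18×10^-8) = 3.799×10^-3 rad.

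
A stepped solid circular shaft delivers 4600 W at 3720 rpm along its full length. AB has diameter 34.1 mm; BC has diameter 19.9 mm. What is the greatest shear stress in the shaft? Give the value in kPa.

7630 kPa

ω = 2π·3720/60 = 389.6 rad/s, so T = P/ω = 4600 / 389.6 = 11.81 N·m.
Under the same torque, τ_max = 16T/(πd³) is largest where d is smallest — segment BC (d = 19.9 mm).
τ_max = 16·11.81/(π·(0.0199)³) = 7.631×10^6 Pa.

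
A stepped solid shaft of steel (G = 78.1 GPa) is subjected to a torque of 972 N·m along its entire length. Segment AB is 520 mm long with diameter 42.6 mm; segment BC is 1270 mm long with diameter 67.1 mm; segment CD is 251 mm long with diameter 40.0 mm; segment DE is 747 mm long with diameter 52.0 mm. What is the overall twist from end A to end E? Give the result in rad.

J_AB = π(0.0426)⁴/32 = 3.23×10^-7 m⁴; J_BC = π(0.0671)⁴/32 = 1.99×10^-6 m⁴; J_CD = π(0.0400)⁴/32 = 2.51×10^-7 m⁴; J_DE = π(0.0520)⁴/32 = 7.18×10^-7 m⁴.
θ = (T/G)·Σ L_i/J_i = (972.0/78.1×10⁹)·(0.520/3.23×10^-7 + 1.27/1.99×10^-6 + 0.251/2.51×10^-7 + 0.747/7.18×10^-7) = 0.05334 rad.

0.0533 rad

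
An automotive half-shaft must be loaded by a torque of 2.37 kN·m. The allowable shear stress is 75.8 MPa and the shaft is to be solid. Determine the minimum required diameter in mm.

54.2 mm

For a solid shaft τ_max = 16T/(πd³), so d = (16T/(π τ_allow))^(1/3) = (16·2370/(π·7.58×10^7))^(1/3) = 0.05420 m.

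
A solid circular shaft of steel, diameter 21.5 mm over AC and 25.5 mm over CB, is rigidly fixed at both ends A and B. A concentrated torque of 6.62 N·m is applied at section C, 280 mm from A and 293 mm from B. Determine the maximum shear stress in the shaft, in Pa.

1.33e6 Pa

Compatibility: T_A·a/J_AC = T_B·b/J_CB with T_A + T_B = T₀.
J_AC = 2.10×10^-8 m⁴, J_CB = 4.15×10^-8 m⁴, so T_A = T₀·(J_AC/a)/((J_AC/a)+(J_CB/b)) = 2.290 N·m, T_B = 4.330 N·m.
τ in each portion: τ_AC = 1.17×10^6 Pa, τ_CB = 1.33×10^6 Pa; maximum is in CB.
τ_max = T_CB·r/J = 4.330·0.0127/4.15×10^-8 = 1.330×10^6 Pa.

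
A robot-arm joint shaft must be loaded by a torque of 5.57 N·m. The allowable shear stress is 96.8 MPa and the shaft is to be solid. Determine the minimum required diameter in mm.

6.64 mm

For a solid shaft τ_max = 16T/(πd³), so d = (16T/(π τ_allow))^(1/3) = (16·5.570/(π·9.68×10^7))^(1/3) = 0.006642 m.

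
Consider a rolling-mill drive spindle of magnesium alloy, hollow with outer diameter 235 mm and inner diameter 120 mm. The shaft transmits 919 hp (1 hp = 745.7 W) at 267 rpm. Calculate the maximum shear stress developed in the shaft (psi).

ω = 2π·267/60 = 27.96 rad/s, so T = P/ω = 919×745.7 / 27.96 = 24510 N·m.
J = π(d_o⁴ − d_i⁴)/32 = π(0.235⁴ − 0.120⁴)/32 = 2.791×10^-4 m⁴.
τ_max = T·r/J = 24510 × 0.117 / 2.791×10^-4 = 1.032×10^7 Pa.

1500 psi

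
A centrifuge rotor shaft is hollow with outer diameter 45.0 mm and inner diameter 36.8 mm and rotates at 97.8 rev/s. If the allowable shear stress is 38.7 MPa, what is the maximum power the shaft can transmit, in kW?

J = π(d_o⁴ − d_i⁴)/32 = π(0.0450⁴ − 0.0368⁴)/32 = 2.225×10^-7 m⁴.
T_max = τ_allow·J/r = 3.87×10^7 × 2.225×10^-7 / 0.0225 = 382.7 N·m.
ω = 2π·97.8 = 614.5 rad/s, so P_max = T_max·ω = 2.352×10^5 W.

235 kW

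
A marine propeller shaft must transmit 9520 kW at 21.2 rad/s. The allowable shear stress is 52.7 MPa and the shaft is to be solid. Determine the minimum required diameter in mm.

351 mm

ω = 21.2 rad/s, so T = P/ω = 9520×10³ / 21.20 = 449100 N·m.
For a solid shaft τ_max = 16T/(πd³), so d = (16T/(π τ_allow))^(1/3) = (16·449100/(π·5.27×10^7))^(1/3) = 0.3514 m.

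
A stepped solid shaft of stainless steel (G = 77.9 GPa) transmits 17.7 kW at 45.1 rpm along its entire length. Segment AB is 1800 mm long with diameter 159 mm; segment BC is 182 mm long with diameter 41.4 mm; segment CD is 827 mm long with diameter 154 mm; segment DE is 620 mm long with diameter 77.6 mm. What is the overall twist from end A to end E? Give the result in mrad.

ω = 2π·45.1/60 = 4.723 rad/s, so T = P/ω = 17.7×10³ / 4.723 = 3748 N·m.
J_AB = π(0.159)⁴/32 = 6.27×10^-5 m⁴; J_BC = π(0.0414)⁴/32 = 2.88×10^-7 m⁴; J_CD = π(0.154)⁴/32 = 5.52×10^-5 m⁴; J_DE = π(0.0776)⁴/32 = 3.56×10^-6 m⁴.
θ = (T/G)·Σ L_i/J_i = (3748/77.9×10⁹)·(1.80/6.27×10^-5 + 0.182/2.88×10^-7 + 0.827/5.52×10^-5 + 0.620/3.56×10^-6) = 0.04084 rad.

40.8 mrad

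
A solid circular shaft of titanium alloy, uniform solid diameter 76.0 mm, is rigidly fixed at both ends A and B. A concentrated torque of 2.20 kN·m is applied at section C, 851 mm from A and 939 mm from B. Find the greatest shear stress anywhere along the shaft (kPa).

13400 kPa

With uniform GJ and both ends fixed, compatibility θ_AC = θ_CB gives T_A·a = T_B·b, together with T_A + T_B = T₀.
T_A = T₀·b/(a+b) = 2200·939/1790 = 1154 N·m; T_B = 1046 N·m.
τ in each portion: τ_AC = 1.34×10^7 Pa, τ_CB = 1.21×10^7 Pa; maximum is in AC.
τ_max = T_AC·r/J = 1154·0.0380/3.28×10^-6 = 1.339×10^7 Pa.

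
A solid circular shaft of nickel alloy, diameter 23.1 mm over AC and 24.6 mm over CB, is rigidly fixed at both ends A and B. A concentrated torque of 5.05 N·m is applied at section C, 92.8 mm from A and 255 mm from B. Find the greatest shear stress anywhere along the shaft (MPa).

1.42 MPa

Compatibility: T_A·a/J_AC = T_B·b/J_CB with T_A + T_B = T₀.
J_AC = 2.80×10^-8 m⁴, J_CB = 3.60×10^-8 m⁴, so T_A = T₀·(J_AC/a)/((J_AC/a)+(J_CB/b)) = 3.440 N·m, T_B = 1.610 N·m.
τ in each portion: τ_AC = 1.42×10^6 Pa, τ_CB = 5.51×10^5 Pa; maximum is in AC.
τ_max = T_AC·r/J = 3.440·0.0116/2.80×10^-8 = 1.421×10^6 Pa.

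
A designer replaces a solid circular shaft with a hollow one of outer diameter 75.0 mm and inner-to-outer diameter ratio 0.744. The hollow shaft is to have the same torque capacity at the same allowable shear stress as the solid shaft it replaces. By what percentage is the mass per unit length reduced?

Equal τ_max and T ⇒ the solid shaft needs d_s³ = d_o³(1−k⁴), so d_s = 75.0·(1−0.744⁴)^(1/3) = 66.39 mm.
Area ratio A_h/A_s = d_o²(1−k²)/d_s² = (1−k²)/(1−k⁴)^(2/3) = 0.5698.
Mass saving = 1 − 0.5698 = 43.0 %.

43.0 %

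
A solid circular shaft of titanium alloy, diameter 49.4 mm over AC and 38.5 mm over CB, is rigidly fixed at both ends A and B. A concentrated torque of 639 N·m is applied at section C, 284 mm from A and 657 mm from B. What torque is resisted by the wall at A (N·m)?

Compatibility: T_A·a/J_AC = T_B·b/J_CB with T_A + T_B = T₀.
J_AC = 5.85×10^-7 m⁴, J_CB = 2.16×10^-7 m⁴, so T_A = T₀·(J_AC/a)/((J_AC/a)+(J_CB/b)) = 551.1 N·m, T_B = 87.89 N·m.

551 N·m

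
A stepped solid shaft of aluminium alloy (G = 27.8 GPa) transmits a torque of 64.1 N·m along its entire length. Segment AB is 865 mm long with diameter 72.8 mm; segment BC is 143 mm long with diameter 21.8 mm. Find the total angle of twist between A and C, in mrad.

J_AB = π(0.0728)⁴/32 = 2.76×10^-6 m⁴; J_BC = π(0.0218)⁴/32 = 2.22×10^-8 m⁴.
θ = (T/G)·Σ L_i/J_i = (64.10/27.8×10⁹)·(0.865/2.76×10^-6 + 0.143/2.22×10^-8) = 0.01559 rad.

15.6 mrad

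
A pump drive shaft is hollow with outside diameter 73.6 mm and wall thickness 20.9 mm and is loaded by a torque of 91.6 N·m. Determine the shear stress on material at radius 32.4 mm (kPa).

1070 kPa

J = π(d_o⁴ − d_i⁴)/32 = π(0.0736⁴ − 0.0318⁴)/32 = 2.780×10^-6 m⁴.
Shear stress varies linearly with radius: τ = T·r/J = 91.60 × 0.0324 / 2.780×10^-6 = 1.067×10^6 Pa.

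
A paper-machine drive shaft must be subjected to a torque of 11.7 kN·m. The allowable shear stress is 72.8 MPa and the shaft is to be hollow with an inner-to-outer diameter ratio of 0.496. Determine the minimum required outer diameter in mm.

For a hollow shaft with d_i/d_o = 0.496: τ_max = 16T/(π d_o³ (1−k⁴)), so d_o = [16T/(π τ_allow (1−k⁴))]^(1/3) = [16·11700/(π·7.28×10^7·0.9395)]^(1/3) = 0.09551 m.

95.5 mm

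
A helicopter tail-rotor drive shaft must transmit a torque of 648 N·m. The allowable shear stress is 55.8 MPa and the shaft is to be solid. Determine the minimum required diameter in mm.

39.0 mm

For a solid shaft τ_max = 16T/(πd³), so d = (16T/(π τ_allow))^(1/3) = (16·648.0/(π·5.58×10^7))^(1/3) = 0.03896 m.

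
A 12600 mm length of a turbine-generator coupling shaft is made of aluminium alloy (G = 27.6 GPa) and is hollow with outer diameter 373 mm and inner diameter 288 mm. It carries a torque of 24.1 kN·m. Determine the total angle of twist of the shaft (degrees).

0.515°

J = π(d_o⁴ − d_i⁴)/32 = π(0.373⁴ − 0.288⁴)/32 = 1.225×10^-3 m⁴.
θ = T·L/(G·J) = 24100 × 12.6 / (27.6×10⁹ × 1.225×10^-3) = 8.982×10^-3 rad.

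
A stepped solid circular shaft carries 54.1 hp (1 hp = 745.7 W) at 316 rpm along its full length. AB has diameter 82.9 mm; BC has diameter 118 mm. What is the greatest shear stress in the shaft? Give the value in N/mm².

ω = 2π·316/60 = 33.09 rad/s, so T = P/ω = 54.1×745.7 / 33.09 = 1219 N·m.
Under the same torque, τ_max = 16T/(πd³) is largest where d is smallest — segment AB (d = 82.9 mm).
τ_max = 16·1219/(π·(0.0829)³) = 1.090×10^7 Pa.

10.9 N/mm²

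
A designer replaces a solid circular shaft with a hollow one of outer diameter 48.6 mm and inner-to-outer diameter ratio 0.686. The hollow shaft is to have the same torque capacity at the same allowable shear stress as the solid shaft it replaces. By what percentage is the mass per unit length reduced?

37.4 %

Equal τ_max and T ⇒ the solid shaft needs d_s³ = d_o³(1−k⁴), so d_s = 48.6·(1−0.686⁴)^(1/3) = 44.71 mm.
Area ratio A_h/A_s = d_o²(1−k²)/d_s² = (1−k²)/(1−k⁴)^(2/3) = 0.6256.
Mass saving = 1 − 0.6256 = 37.4 %.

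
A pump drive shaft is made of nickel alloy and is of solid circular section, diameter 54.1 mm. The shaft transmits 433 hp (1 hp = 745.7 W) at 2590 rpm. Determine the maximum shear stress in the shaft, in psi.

ω = 2π·2590/60 = 271.2 rad/s, so T = P/ω = 433×745.7 / 271.2 = 1190 N·m.
J = πd⁴/32 = π(0.0541)⁴/32 = 8.410×10^-7 m⁴.
τ_max = T·r/J = 1190 × 0.0271 / 8.410×10^-7 = 3.829×10^7 Pa.

5550 psi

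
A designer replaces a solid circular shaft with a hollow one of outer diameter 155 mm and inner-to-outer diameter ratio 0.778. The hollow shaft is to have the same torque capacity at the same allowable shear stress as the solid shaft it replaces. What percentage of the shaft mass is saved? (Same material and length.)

46.5 %

Equal τ_max and T ⇒ the solid shaft needs d_s³ = d_o³(1−k⁴), so d_s = 155·(1−0.778⁴)^(1/3) = 133.1 mm.
Area ratio A_h/A_s = d_o²(1−k²)/d_s² = (1−k²)/(1−k⁴)^(2/3) = 0.5350.
Mass saving = 1 − 0.5350 = 46.5 %.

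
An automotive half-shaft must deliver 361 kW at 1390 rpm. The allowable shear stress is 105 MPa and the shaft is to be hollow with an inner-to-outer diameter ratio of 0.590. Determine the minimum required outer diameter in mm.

ω = 2π·1390/60 = 145.6 rad/s, so T = P/ω = 361×10³ / 145.6 = 2480 N·m.
For a hollow shaft with d_i/d_o = 0.590: τ_max = 16T/(π d_o³ (1−k⁴)), so d_o = [16T/(π τ_allow (1−k⁴))]^(1/3) = [16·2480/(π·1.05×10^8·0.8788)]^(1/3) = 0.05154 m.

51.5 mm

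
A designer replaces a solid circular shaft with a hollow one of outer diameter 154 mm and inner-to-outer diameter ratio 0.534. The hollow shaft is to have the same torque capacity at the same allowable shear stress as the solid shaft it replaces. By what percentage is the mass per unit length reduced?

24.4 %

Equal τ_max and T ⇒ the solid shaft needs d_s³ = d_o³(1−k⁴), so d_s = 154·(1−0.534⁴)^(1/3) = 149.7 mm.
Area ratio A_h/A_s = d_o²(1−k²)/d_s² = (1−k²)/(1−k⁴)^(2/3) = 0.7564.
Mass saving = 1 − 0.7564 = 24.4 %.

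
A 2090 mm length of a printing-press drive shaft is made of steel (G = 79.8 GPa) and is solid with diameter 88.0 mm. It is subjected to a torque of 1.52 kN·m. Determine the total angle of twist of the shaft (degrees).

J = πd⁴/32 = π(0.0880)⁴/32 = 5.887×10^-6 m⁴.
θ = T·L/(G·J) = 1520 × 2.09 / (79.8×10⁹ × 5.887×10^-6) = 6.762×10^-3 rad.

0.387°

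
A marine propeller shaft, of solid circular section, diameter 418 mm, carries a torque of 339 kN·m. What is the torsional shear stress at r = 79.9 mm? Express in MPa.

J = πd⁴/32 = π(0.418)⁴/32 = 2.997×10^-3 m⁴.
Shear stress varies linearly with radius: τ = T·r/J = 339000 × 0.0799 / 2.997×10^-3 = 9.037×10^6 Pa.

9.04 MPa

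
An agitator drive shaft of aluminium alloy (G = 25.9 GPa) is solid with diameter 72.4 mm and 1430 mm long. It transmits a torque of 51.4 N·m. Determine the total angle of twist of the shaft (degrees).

J = πd⁴/32 = π(0.0724)⁴/32 = 2.697×10^-6 m⁴.
θ = T·L/(G·J) = 51.40 × 1.43 / (25.9×10⁹ × 2.697×10^-6) = 1.052×10^-3 rad.

0.0603°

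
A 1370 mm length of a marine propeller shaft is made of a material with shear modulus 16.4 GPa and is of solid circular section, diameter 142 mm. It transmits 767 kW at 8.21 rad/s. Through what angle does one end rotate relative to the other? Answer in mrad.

196 mrad

ω = 8.21 rad/s, so T = P/ω = 767×10³ / 8.210 = 93420 N·m.
J = πd⁴/32 = π(0.142)⁴/32 = 3.992×10^-5 m⁴.
θ = T·L/(G·J) = 93420 × 1.37 / (16.4×10⁹ × 3.992×10^-5) = 0.1955 rad.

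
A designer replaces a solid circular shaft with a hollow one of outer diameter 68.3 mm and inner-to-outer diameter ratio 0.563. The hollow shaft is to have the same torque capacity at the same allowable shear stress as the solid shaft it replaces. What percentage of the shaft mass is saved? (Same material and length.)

Equal τ_max and T ⇒ the solid shaft needs d_s³ = d_o³(1−k⁴), so d_s = 68.3·(1−0.563⁴)^(1/3) = 65.93 mm.
Area ratio A_h/A_s = d_o²(1−k²)/d_s² = (1−k²)/(1−k⁴)^(2/3) = 0.7330.
Mass saving = 1 − 0.7330 = 26.7 %.

26.7 %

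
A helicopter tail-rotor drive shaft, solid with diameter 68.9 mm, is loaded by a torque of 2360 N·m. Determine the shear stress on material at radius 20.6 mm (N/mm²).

22.0 N/mm²

J = πd⁴/32 = π(0.0689)⁴/32 = 2.212×10^-6 m⁴.
Shear stress varies linearly with radius: τ = T·r/J = 2360 × 0.0206 / 2.212×10^-6 = 2.197×10^7 Pa.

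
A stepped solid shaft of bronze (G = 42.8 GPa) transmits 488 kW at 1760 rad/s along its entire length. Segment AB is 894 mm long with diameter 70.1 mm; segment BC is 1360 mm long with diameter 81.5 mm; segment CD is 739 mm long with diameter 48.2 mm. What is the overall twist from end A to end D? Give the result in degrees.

0.774°

ω = 1760 rad/s, so T = P/ω = 488×10³ / 1760 = 277.3 N·m.
J_AB = π(0.0701)⁴/32 = 2.37×10^-6 m⁴; J_BC = π(0.0815)⁴/32 = 4.33×10^-6 m⁴; J_CD = π(0.0482)⁴/32 = 5.30×10^-7 m⁴.
θ = (T/G)·Σ L_i/J_i = (277.3/42.8×10⁹)·(0.894/2.37×10^-6 + 1.36/4.33×10^-6 + 0.739/5.30×10^-7) = 0.01351 rad.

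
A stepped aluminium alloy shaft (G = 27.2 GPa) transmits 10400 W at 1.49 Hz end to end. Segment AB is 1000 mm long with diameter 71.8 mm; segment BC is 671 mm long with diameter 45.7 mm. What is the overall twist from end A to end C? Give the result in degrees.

4.56°

ω = 2π·1.49 = 9.362 rad/s, so T = P/ω = 10400 / 9.362 = 1111 N·m.
J_AB = π(0.0718)⁴/32 = 2.61×10^-6 m⁴; J_BC = π(0.0457)⁴/32 = 4.28×10^-7 m⁴.
θ = (T/G)·Σ L_i/J_i = (1111/27.2×10⁹)·(1.00/2.61×10^-6 + 0.671/4.28×10^-7) = 0.07965 rad.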